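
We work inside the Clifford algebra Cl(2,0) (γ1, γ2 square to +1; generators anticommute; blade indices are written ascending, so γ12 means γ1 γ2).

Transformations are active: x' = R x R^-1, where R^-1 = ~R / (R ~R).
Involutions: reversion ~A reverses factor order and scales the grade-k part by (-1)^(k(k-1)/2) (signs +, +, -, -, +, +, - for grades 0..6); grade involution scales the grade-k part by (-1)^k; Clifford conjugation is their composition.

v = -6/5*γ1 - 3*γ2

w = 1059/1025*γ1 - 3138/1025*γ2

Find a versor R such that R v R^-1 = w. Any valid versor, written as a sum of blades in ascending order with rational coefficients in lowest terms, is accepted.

Equal squares first: v^2 = w^2 = 261/25. Then v + w = -171/1025*γ1 - 6213/1025*γ2 is a versor taking v to w, provided it is invertible.
Answer: -171/1025*γ1 - 6213/1025*γ2


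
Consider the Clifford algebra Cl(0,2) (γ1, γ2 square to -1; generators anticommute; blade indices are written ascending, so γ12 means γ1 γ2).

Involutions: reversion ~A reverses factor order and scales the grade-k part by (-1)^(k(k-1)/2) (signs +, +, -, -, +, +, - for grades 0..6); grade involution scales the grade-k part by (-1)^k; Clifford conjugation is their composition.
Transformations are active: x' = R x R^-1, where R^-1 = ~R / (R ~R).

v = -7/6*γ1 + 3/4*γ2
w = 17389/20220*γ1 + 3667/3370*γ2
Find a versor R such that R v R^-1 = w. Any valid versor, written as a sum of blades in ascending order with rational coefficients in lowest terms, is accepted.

Sketch: the shared square -277/144 makes R = v + w = -2067/6740*γ1 + 12389/6740*γ2 the natural versor; its sandwich fixes that direction, negates (v - w)/2, and sends v to w.
Answer: -2067/6740*γ1 + 12389/6740*γ2


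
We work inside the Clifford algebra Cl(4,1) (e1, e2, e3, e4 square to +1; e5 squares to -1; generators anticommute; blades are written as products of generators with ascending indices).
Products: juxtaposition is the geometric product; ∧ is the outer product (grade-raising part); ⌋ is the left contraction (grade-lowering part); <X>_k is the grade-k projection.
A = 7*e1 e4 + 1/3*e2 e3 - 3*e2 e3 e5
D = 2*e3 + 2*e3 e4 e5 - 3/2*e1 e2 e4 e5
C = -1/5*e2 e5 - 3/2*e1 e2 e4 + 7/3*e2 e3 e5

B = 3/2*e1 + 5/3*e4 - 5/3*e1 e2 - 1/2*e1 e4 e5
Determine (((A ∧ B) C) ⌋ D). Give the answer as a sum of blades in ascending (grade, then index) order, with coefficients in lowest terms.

step 1: 1/2*e1 e2 e3 + 5/9*e2 e3 e4 + 9/2*e1 e2 e3 e5 + 5*e2 e3 e4 e5 - 1/6*e1 e2 e3 e4 e5
step 2: 21/2*e1 + 35/3*e4 + 26/15*e1 e3 - 7/18*e1 e4 - 7/6*e1 e5 - 1/4*e3 e4 + 1/4*e3 e5 - 35/27*e4 e5 + 1/30*e1 e3 e4 - 37/5*e1 e3 e5 - 247/36*e3 e4 e5
step 3: -247/18 - 70/27*e3 - 1/2*e4 + 1/2*e5 + 35/18*e1 e2 + 7/4*e2 e4 + 7/12*e2 e5 - 70/3*e3 e5 - 35/2*e1 e2 e5 - 63/4*e2 e4 e5
Answer: -247/18 - 70/27*e3 - 1/2*e4 + 1/2*e5 + 35/18*e1 e2 + 7/4*e2 e4 + 7/12*e2 e5 - 70/3*e3 e5 - 35/2*e1 e2 e5 - 63/4*e2 e4 e5


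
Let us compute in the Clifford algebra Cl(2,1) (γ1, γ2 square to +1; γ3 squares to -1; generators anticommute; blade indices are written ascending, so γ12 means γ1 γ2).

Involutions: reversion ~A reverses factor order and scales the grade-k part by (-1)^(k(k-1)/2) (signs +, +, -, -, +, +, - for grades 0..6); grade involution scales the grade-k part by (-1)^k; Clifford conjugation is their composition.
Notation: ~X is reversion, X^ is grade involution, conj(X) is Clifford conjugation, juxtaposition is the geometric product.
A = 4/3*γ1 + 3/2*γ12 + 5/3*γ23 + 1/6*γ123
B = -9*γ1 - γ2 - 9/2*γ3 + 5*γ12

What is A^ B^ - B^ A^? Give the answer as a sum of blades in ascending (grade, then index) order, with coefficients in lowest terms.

first term: -39/2 + 3/2*γ1 - 83/3*γ2 - 5/6*γ3 - 7/12*γ12 - 85/6*γ13 - 3/2*γ23 + 87/4*γ123
second term: -39/2 - 3/2*γ1 + 83/3*γ2 + 5/2*γ3 + 25/12*γ12 + 29/2*γ13 - 3/2*γ23 + 87/4*γ123
Answer: 3*γ1 - 166/3*γ2 - 10/3*γ3 - 8/3*γ12 - 86/3*γ13


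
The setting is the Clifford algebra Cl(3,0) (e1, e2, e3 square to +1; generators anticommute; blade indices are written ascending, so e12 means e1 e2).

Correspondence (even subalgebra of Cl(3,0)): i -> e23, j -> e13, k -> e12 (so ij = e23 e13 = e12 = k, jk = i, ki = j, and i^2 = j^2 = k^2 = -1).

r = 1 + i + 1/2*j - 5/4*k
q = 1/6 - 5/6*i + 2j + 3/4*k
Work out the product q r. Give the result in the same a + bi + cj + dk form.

In blades: q = 1/6 + 3/4*e12 + 2*e13 - 5/6*e23, r = 1 - 5/4*e12 + 1/2*e13 + e23.
Distribute q over r term by term (generator squares from the signature, products reordered to ascending indices): (1/6)*r = 1/6 - 5/24*e12 + 1/12*e13 + 1/6*e23; (3/4*e12)*r = 15/16 + 3/4*e12 + 3/4*e13 - 3/8*e23; (2*e13)*r = -1 - 2*e12 + 2*e13 - 5/2*e23; (-5/6*e23)*r = 5/6 - 5/12*e12 - 25/24*e13 - 5/6*e23.
Sum: 15/16 - 15/8*e12 + 43/24*e13 - 85/24*e23; translating back through the correspondence:
Answer: 15/16 - 85/24*i + 43/24*j - 15/8*k


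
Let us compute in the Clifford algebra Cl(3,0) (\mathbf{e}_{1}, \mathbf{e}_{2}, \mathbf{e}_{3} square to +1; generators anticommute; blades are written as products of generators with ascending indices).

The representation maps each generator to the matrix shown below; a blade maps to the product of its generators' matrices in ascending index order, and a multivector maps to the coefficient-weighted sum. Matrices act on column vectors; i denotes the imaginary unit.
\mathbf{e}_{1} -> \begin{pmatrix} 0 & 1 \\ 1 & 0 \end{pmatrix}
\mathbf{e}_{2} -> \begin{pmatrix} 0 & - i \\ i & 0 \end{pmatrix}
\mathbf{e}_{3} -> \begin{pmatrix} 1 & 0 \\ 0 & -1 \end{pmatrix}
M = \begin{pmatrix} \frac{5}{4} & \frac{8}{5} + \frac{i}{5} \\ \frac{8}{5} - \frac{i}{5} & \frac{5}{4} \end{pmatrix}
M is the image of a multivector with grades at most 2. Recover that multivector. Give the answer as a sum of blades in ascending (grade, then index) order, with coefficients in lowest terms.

Method: 1, rho(e_{1}), rho(e_{2}), rho(e_{3}) form a trace-orthogonal basis of the 2x2 complex matrices (tr(X Y) = 2 if X = Y, else 0), so M = m0*1 + m1*rho(e_{1}) + m2*rho(e_{2}) + m3*rho(e_{3}) with m0 = tr(M)/2 = \frac{5}{4}, m1 = tr(M rho(e_{1}))/2 = \frac{8}{5}, m2 = tr(M rho(e_{2}))/2 = - \frac{1}{5}, m3 = tr(M rho(e_{3}))/2 = 0.
Multiplying table entries, the bivector images are rho(e_{1} e_{2}) = i*rho(e_{3}), rho(e_{1} e_{3}) = -i*rho(e_{2}), rho(e_{2} e_{3}) = i*rho(e_{1}); with real blade coefficients the real parts of m0..m3 are the coefficients of 1, e_{1}, e_{2}, e_{3} and the imaginary parts give the bivectors (e_{2} e_{3}: Im m1, e_{1} e_{3}: -Im m2, e_{1} e_{2}: Im m3).
Answer: \frac{5}{4} + \frac{8}{5} e_{1} - \frac{1}{5} e_{2}


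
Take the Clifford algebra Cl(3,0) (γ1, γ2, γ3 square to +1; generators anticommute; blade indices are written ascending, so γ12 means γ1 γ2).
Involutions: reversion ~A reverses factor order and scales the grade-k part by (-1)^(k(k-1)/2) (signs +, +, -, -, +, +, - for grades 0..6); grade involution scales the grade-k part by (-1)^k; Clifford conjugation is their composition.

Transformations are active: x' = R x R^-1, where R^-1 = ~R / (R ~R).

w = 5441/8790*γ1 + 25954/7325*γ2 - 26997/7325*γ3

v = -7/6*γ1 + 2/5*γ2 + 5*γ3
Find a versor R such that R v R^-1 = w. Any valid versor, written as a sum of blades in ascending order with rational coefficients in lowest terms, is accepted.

Construction: equal norms (both 23869/900) license R = v + w = -2407/4395*γ1 + 28884/7325*γ2 + 9628/7325*γ3 — nothing changes along that direction, while (v - w)/2 changes sign, so v maps onto w.
Answer: -2407/4395*γ1 + 28884/7325*γ2 + 9628/7325*γ3


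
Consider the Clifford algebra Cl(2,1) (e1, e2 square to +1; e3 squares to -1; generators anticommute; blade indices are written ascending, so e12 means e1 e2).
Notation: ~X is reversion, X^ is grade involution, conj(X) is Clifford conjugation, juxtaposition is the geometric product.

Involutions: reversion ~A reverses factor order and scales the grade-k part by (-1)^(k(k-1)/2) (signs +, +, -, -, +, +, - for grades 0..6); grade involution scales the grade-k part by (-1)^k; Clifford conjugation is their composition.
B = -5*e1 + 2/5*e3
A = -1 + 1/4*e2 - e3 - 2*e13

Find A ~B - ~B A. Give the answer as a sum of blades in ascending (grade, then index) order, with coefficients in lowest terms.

first term: 2/5 + 29/5*e1 - 52/5*e3 + 5/4*e12 - 5*e13 + 1/10*e23
second term: 2/5 + 21/5*e1 + 48/5*e3 - 5/4*e12 + 5*e13 - 1/10*e23
Answer: 8/5*e1 - 20*e3 + 5/2*e12 - 10*e13 + 1/5*e23


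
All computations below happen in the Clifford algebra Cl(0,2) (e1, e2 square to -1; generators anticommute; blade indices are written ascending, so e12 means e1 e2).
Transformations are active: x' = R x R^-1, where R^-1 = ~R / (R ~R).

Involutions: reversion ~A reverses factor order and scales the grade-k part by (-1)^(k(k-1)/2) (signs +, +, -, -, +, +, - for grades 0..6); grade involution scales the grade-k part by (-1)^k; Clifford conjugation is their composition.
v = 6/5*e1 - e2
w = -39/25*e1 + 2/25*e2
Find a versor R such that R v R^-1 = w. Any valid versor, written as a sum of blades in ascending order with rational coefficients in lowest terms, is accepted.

Key observation: q(v) = q(w) = -61/25 (sandwiches preserve the norm), so R = v + w = -9/25*e1 - 23/25*e2 works whenever it is invertible — the component of v along it is kept and (v - w)/2 reverses, sending v to w.
Answer: -9/25*e1 - 23/25*e2


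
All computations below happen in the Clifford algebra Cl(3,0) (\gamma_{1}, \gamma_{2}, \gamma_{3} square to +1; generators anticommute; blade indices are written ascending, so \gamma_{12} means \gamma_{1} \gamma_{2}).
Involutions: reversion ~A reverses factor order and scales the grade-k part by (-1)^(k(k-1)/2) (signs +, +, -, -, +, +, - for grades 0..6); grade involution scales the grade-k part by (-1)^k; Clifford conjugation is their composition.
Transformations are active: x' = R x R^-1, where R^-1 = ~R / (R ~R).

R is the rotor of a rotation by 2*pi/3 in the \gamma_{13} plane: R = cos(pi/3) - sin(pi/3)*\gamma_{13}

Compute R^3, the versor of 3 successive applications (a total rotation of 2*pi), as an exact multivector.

The rotor phase is half the rotation angle and phases add under composition, so 3 steps in the \gamma_{13} plane accumulate phase 3*(pi/3) = \pi: R^3 = cos(\pi) - sin(\pi)*\gamma_{13}.
cos(\pi) = -1 and sin(\pi) = 0, so R^3 = -1. The total rotation 2*pi is 1 full turn, so every vector returns to itself, yet the rotor is -1, on the OTHER sheet of the double cover (an odd number of 2*pi turns).
Answer: -1


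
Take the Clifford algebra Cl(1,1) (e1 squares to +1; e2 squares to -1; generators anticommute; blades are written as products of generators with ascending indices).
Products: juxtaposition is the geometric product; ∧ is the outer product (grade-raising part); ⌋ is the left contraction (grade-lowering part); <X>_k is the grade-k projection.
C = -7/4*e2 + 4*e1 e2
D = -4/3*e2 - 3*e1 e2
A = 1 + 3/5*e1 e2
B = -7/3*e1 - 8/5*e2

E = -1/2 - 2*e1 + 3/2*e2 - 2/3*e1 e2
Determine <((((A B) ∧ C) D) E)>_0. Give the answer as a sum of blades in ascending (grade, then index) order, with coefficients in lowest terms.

step 1: -103/75*e1 - 1/5*e2
step 2: 721/300*e1 e2
step 3: -721/100 + 721/225*e1
step 4: -5047/1800 + 2884/225*e1 - 69937/5400*e2 + 721/75*e1 e2
step 5: -5047/1800
Answer: -5047/1800


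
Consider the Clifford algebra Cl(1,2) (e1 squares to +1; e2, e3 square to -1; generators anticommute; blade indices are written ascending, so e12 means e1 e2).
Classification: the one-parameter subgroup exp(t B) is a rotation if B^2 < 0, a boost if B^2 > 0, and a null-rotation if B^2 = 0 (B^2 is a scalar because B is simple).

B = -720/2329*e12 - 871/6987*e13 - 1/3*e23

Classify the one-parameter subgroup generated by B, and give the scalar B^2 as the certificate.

B^2 term by term: the squares give (-720/2329)^2*(e12)^2 + (-871/6987)^2*(e13)^2 + (-1/3)^2*(e23)^2 = 518400/5424241*(+1) + 758641/48818169*(+1) + 1/9*(-1) = 0 (each basis 2-blade squares to minus the product of its generators' squares); cross terms between blades sharing an index anticommute and cancel. So B^2 = 0.
Answer: null-rotation, certificate B^2 = 0. No conjugation can change B^2 = 0; the sign gives the class.


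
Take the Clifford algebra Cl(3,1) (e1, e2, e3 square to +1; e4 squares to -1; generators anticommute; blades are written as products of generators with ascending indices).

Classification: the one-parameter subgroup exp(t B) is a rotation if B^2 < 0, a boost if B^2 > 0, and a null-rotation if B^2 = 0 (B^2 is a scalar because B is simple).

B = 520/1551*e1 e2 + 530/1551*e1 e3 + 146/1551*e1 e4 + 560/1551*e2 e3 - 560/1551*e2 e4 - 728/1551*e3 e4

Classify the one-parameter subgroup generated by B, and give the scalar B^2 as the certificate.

B^2 term by term: the squares give (520/1551)^2*(e1 e2)^2 + (530/1551)^2*(e1 e3)^2 + (146/1551)^2*(e1 e4)^2 + (560/1551)^2*(e2 e3)^2 + (-560/1551)^2*(e2 e4)^2 + (-728/1551)^2*(e3 e4)^2 = 270400/2405601*(-1) + 280900/2405601*(-1) + 21316/2405601*(+1) + 313600/2405601*(-1) + 313600/2405601*(+1) + 529984/2405601*(+1) = 0 (each basis 2-blade squares to minus the product of its generators' squares); cross terms between blades sharing an index anticommute and cancel; the commuting (index-disjoint) pairs give grade-4 terms 2*c*c'*(blade product), which cancel blade by blade — e1 e2 e3 e4: -757120/2405601 + 593600/2405601 + 163520/2405601 = 0 — confirming B is simple. So B^2 = 0.
Answer: null-rotation, certificate B^2 = 0. No conjugation can change B^2 = 0; the sign gives the class.


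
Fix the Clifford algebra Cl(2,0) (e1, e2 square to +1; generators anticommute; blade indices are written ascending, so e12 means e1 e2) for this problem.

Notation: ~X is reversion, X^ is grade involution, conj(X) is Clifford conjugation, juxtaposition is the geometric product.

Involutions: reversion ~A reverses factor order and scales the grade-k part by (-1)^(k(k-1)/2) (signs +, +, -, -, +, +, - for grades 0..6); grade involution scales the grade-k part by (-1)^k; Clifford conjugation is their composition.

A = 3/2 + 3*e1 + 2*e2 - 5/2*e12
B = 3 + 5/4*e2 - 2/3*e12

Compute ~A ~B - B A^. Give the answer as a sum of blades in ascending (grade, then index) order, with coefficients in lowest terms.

first term: 16/3 + 259/24*e1 + 79/8*e2 + 49/4*e12
second term: 1/3 - 109/24*e1 - 49/8*e2 - 19/4*e12
Answer: 5 + 46/3*e1 + 16*e2 + 17*e12


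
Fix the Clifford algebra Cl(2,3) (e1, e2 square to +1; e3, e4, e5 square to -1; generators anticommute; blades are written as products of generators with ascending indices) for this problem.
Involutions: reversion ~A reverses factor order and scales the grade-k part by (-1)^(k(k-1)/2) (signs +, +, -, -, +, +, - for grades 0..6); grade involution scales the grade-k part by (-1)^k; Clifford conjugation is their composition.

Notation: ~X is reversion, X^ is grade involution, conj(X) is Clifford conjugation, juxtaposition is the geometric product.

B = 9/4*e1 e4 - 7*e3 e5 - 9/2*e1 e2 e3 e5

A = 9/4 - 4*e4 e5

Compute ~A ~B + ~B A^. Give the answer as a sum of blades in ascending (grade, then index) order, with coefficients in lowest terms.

first term: -81/16*e1 e4 - 9*e1 e5 - 28*e3 e4 + 63/4*e3 e5 + 18*e1 e2 e3 e4 - 81/8*e1 e2 e3 e5
second term: -81/16*e1 e4 - 9*e1 e5 - 28*e3 e4 + 63/4*e3 e5 + 18*e1 e2 e3 e4 - 81/8*e1 e2 e3 e5
Answer: -81/8*e1 e4 - 18*e1 e5 - 56*e3 e4 + 63/2*e3 e5 + 36*e1 e2 e3 e4 - 81/4*e1 e2 e3 e5


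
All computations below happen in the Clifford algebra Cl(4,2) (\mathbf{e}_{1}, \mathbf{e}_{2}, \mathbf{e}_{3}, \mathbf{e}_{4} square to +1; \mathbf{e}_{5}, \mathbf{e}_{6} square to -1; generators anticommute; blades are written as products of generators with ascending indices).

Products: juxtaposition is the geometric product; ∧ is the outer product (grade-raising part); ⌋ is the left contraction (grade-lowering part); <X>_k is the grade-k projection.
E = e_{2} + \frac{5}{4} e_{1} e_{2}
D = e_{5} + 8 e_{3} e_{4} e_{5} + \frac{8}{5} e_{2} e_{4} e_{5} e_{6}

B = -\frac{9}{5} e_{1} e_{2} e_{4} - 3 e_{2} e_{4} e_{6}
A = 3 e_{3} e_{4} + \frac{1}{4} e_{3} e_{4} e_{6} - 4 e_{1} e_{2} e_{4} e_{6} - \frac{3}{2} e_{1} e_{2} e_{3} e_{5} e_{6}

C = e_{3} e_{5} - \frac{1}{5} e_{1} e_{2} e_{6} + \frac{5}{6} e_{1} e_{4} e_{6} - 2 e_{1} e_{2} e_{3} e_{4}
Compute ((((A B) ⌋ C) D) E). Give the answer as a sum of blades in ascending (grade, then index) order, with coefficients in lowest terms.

step 1: 12 e_{1} + \frac{36}{5} e_{6} + \frac{3}{4} e_{2} e_{3} - \frac{27}{5} e_{1} e_{2} e_{3} - 9 e_{2} e_{3} e_{6} + \frac{9}{20} e_{1} e_{2} e_{3} e_{6} + \frac{9}{2} e_{1} e_{3} e_{4} e_{5} - \frac{27}{10} e_{3} e_{4} e_{5} e_{6}
step 2: -\frac{54}{5} e_{4} + \frac{36}{25} e_{1} e_{2} - \frac{9}{2} e_{1} e_{4} - \frac{12}{5} e_{2} e_{6} + 10 e_{4} e_{6} - 24 e_{2} e_{3} e_{4}
step 3: 176 e_{2} e_{5} + \frac{432}{5} e_{3} e_{5} - \frac{366}{25} e_{4} e_{5} + \frac{36}{25} e_{1} e_{2} e_{5} + 36 e_{1} e_{3} e_{5} - \frac{9}{2} e_{1} e_{4} e_{5} + \frac{492}{25} e_{2} e_{5} e_{6} + \frac{208}{5} e_{3} e_{5} e_{6} - 10 e_{4} e_{5} e_{6} + \frac{36}{5} e_{1} e_{2} e_{5} e_{6} + \frac{288}{125} e_{1} e_{4} e_{5} e_{6} - 24 e_{2} e_{3} e_{4} e_{5} + \frac{288}{25} e_{1} e_{2} e_{3} e_{4} e_{5} + \frac{96}{5} e_{2} e_{3} e_{4} e_{5} e_{6}
step 4: -\frac{889}{5} e_{5} - \frac{5536}{25} e_{1} e_{5} + \frac{267}{25} e_{5} e_{6} - \frac{87}{5} e_{1} e_{5} e_{6} + \frac{657}{5} e_{2} e_{3} e_{5} - \frac{4053}{200} e_{2} e_{4} e_{5} + \frac{48}{5} e_{3} e_{4} e_{5} + 144 e_{1} e_{2} e_{3} e_{5} - \frac{114}{5} e_{1} e_{2} e_{4} e_{5} + \frac{462}{25} e_{1} e_{3} e_{4} e_{5} - \frac{208}{5} e_{2} e_{3} e_{5} e_{6} + \frac{322}{25} e_{2} e_{4} e_{5} e_{6} + \frac{96}{5} e_{3} e_{4} e_{5} e_{6} + 52 e_{1} e_{2} e_{3} e_{5} e_{6} - \frac{3701}{250} e_{1} e_{2} e_{4} e_{5} e_{6} - 24 e_{1} e_{3} e_{4} e_{5} e_{6}
Answer: -\frac{889}{5} e_{5} - \frac{5536}{25} e_{1} e_{5} + \frac{267}{25} e_{5} e_{6} - \frac{87}{5} e_{1} e_{5} e_{6} + \frac{657}{5} e_{2} e_{3} e_{5} - \frac{4053}{200} e_{2} e_{4} e_{5} + \frac{48}{5} e_{3} e_{4} e_{5} + 144 e_{1} e_{2} e_{3} e_{5} - \frac{114}{5} e_{1} e_{2} e_{4} e_{5} + \frac{462}{25} e_{1} e_{3} e_{4} e_{5} - \frac{208}{5} e_{2} e_{3} e_{5} e_{6} + \frac{322}{25} e_{2} e_{4} e_{5} e_{6} + \frac{96}{5} e_{3} e_{4} e_{5} e_{6} + 52 e_{1} e_{2} e_{3} e_{5} e_{6} - \frac{3701}{250} e_{1} e_{2} e_{4} e_{5} e_{6} - 24 e_{1} e_{3} e_{4} e_{5} e_{6}


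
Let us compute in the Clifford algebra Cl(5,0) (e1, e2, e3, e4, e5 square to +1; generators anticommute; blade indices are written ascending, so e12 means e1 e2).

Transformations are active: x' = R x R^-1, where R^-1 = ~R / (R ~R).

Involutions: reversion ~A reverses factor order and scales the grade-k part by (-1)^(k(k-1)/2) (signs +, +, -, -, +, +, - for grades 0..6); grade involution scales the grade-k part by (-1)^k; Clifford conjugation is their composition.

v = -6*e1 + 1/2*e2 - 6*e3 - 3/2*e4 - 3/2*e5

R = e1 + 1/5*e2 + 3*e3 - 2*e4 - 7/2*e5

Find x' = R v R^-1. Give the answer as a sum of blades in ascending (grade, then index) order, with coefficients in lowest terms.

~R = e1 + 1/5*e2 + 3*e3 - 2*e4 - 7/2*e5, and R ~R = 2629/100, so R^-1 = ~R / (2629/100).
R v = -313/20 + 17/10*e12 + 12*e13 - 27/2*e14 - 45/2*e15 - 27/10*e23 + 7/10*e24 + 29/20*e25 - 33/2*e34 - 51/2*e35 - 9/4*e45
Answer: 12644/2629*e1 - 3881/5258*e2 + 6384/2629*e3 + 20407/5258*e4 + 29797/5258*e5


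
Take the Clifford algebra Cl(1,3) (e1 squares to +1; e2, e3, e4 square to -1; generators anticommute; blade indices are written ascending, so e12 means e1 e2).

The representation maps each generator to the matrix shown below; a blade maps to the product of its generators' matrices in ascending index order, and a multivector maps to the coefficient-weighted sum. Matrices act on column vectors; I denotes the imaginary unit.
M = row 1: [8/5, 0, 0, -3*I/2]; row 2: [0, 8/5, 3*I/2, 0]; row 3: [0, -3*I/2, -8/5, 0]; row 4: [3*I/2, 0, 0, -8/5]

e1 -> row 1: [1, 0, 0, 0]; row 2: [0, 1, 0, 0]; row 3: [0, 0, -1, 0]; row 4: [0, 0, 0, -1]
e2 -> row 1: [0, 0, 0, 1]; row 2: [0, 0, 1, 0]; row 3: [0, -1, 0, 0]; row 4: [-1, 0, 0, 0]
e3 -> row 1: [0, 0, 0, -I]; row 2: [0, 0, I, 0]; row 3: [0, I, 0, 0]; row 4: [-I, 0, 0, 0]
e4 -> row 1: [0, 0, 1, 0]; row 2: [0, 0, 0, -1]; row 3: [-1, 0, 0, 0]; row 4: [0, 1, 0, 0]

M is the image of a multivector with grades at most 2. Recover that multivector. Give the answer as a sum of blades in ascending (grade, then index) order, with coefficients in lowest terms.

Method: the blade images are trace-orthogonal — tr(rho(e_A) rho(e_B)^-1) = 4 if A = B and 0 otherwise — and rho(e_A)^-1 = (e_A)^2 * rho(e_A) with (e_A)^2 = +1 or -1, so the coefficient of e_A in the preimage is (e_A)^2 * tr(M rho(e_A))/4.
Nonzero projections over blades of grade <= 2: e1: (e1)^2 = +1, tr(M rho(e1)) = 32/5, coefficient 8/5; e13: (e13)^2 = +1, tr(M rho(e13)) = 6, coefficient 3/2. Every other blade of grade <= 2 projects to 0.
Answer: 8/5*e1 + 3/2*e13


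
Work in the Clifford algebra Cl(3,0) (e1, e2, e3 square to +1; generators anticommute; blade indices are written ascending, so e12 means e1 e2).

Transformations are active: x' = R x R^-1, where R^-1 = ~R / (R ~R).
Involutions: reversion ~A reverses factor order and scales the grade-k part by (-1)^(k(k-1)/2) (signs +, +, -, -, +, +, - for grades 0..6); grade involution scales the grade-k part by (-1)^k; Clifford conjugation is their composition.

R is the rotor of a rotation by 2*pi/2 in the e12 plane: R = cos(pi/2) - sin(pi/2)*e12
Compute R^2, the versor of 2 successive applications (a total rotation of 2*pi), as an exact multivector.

Rotor phase runs at HALF the rotation angle; powers of one rotor simply add phase, so after 2 steps in e12 the phase is 2*pi/2 = pi and R^2 = cos(pi) - sin(pi)*e12.
cos(pi) = -1 and sin(pi) = 0, so R^2 = -1. The total rotation 2*pi is 1 full turn, so every vector returns to itself, yet the rotor is -1, on the OTHER sheet of the double cover (an odd number of 2*pi turns).
Answer: -1


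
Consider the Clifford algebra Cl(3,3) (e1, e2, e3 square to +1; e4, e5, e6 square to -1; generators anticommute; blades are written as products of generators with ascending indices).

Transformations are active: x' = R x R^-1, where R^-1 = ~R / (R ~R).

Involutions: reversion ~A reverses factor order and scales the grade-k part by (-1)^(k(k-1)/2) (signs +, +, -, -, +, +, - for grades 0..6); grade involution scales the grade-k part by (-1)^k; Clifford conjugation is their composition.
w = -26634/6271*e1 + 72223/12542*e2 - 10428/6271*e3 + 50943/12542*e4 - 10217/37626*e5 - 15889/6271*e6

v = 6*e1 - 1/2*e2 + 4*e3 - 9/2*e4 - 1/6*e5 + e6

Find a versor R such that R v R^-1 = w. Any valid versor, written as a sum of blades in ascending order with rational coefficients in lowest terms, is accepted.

Key observation: q(v) = q(w) = 1115/36 (sandwiches preserve the norm), so R = v + w = 10992/6271*e1 + 32976/6271*e2 + 14656/6271*e3 - 2748/6271*e4 - 2748/6271*e5 - 9618/6271*e6 works whenever it is invertible — the component of v along it is kept and (v - w)/2 reverses, sending v to w.
Answer: 10992/6271*e1 + 32976/6271*e2 + 14656/6271*e3 - 2748/6271*e4 - 2748/6271*e5 - 9618/6271*e6


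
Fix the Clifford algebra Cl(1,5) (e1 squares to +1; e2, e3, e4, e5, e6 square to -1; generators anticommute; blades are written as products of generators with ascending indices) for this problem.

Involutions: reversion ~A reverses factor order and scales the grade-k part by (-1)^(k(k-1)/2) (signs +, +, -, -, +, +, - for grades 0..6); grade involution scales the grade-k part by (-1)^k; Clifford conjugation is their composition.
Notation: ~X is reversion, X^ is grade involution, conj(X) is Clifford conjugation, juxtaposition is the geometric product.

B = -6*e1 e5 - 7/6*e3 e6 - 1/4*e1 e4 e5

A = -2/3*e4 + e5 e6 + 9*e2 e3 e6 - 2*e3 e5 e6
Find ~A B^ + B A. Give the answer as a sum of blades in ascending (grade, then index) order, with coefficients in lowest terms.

first term: -21/2*e2 - 7/3*e5 - 1/6*e1 e5 + 6*e1 e6 - 7/6*e3 e5 + 12*e1 e3 e6 - 4*e1 e4 e5 - 1/4*e1 e4 e6 - 7/9*e3 e4 e6 - 1/2*e1 e3 e4 e6 + 54*e1 e2 e3 e5 e6 + 9/4*e1 e2 e3 e4 e5 e6
second term: 21/2*e2 + 7/3*e5 + 1/6*e1 e5 + 6*e1 e6 - 7/6*e3 e5 + 12*e1 e3 e6 - 4*e1 e4 e5 + 1/4*e1 e4 e6 - 7/9*e3 e4 e6 - 1/2*e1 e3 e4 e6 - 54*e1 e2 e3 e5 e6 - 9/4*e1 e2 e3 e4 e5 e6
Answer: 12*e1 e6 - 7/3*e3 e5 + 24*e1 e3 e6 - 8*e1 e4 e5 - 14/9*e3 e4 e6 - e1 e3 e4 e6


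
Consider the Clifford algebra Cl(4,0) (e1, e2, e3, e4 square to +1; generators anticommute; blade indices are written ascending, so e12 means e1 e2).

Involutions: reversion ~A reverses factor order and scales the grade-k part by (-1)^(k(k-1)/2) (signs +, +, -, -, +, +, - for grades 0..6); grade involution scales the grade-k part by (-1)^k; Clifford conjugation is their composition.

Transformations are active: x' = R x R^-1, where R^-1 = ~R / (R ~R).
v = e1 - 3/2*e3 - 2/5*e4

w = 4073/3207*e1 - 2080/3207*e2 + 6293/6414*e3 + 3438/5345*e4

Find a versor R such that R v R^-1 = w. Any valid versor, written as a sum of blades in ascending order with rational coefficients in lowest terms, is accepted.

Here q(v) = q(w) = 341/100; the classical choice R = v + w = 7280/3207*e1 - 2080/3207*e2 - 1664/3207*e3 + 260/1069*e4 then realises v -> w under the sandwich.
Answer: 7280/3207*e1 - 2080/3207*e2 - 1664/3207*e3 + 260/1069*e4


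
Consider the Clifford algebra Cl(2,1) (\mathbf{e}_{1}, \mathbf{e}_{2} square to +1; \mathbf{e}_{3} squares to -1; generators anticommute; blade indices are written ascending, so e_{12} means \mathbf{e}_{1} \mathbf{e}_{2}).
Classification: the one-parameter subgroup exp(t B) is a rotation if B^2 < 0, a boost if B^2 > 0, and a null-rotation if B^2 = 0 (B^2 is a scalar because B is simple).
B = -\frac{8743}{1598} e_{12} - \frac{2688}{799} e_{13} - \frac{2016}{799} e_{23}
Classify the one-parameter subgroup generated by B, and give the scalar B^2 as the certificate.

B^2 term by term: the squares give (-\frac{8743}{1598})^2*(e_{12})^2 + (-\frac{2688}{799})^2*(e_{13})^2 + (-\frac{2016}{799})^2*(e_{23})^2 = \frac{76440049}{2553604}*(-1) + \frac{7225344}{638401}*(+1) + \frac{4064256}{638401}*(+1) = -\frac{49}{4} (each basis 2-blade squares to minus the product of its generators' squares); cross terms between blades sharing an index anticommute and cancel. So B^2 = -\frac{49}{4}.
Answer: rotation, certificate B^2 = -\frac{49}{4}. No conjugation can change B^2 = -\frac{49}{4}; the sign gives the class.


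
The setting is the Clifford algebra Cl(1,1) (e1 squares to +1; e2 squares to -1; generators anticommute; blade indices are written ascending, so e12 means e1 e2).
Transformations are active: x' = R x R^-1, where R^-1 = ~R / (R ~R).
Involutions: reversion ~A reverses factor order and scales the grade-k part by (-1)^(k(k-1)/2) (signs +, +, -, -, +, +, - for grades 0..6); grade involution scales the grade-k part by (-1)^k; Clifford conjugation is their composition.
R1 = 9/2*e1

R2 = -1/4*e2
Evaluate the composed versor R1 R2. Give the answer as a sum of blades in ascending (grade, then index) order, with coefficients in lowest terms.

Distribute over the terms of R1 (each basis-blade product reordered to ascending indices, repeated generators contracted through their squares):
(9/2*e1) R2 = -9/8*e12
Answer: -9/8*e12


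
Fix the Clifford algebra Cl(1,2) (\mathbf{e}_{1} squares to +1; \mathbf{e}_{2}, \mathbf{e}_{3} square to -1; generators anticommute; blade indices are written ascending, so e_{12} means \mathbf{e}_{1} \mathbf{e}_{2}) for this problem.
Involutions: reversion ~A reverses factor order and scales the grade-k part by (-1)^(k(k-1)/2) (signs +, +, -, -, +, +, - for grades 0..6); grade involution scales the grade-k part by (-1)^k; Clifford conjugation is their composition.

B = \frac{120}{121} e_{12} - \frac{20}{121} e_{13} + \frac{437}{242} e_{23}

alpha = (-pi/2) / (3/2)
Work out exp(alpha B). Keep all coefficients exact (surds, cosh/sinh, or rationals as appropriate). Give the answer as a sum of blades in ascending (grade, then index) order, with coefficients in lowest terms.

B^2 term by term: the squares give (\frac{120}{121})^2*(e_{12})^2 + (-\frac{20}{121})^2*(e_{13})^2 + (\frac{437}{242})^2*(e_{23})^2 = \frac{14400}{14641}*(+1) + \frac{400}{14641}*(+1) + \frac{190969}{58564}*(-1) = -\frac{9}{4} (each basis 2-blade squares to minus the product of its generators' squares); cross terms between blades sharing an index anticommute and cancel. So B^2 = -\frac{9}{4}.
B^2 = -\frac{9}{4} — the negative square puts this in the circular regime; l = \frac{3}{2}, alpha*l = - \frac{\pi}{2}, so exp(alpha B) = cos(- \frac{\pi}{2}) + (sin(- \frac{\pi}{2})/(\frac{3}{2}))*B = 0 + (- \frac{2}{3})*B.
Answer: - \frac{80}{121} e_{12} + \frac{40}{363} e_{13} - \frac{437}{363} e_{23}


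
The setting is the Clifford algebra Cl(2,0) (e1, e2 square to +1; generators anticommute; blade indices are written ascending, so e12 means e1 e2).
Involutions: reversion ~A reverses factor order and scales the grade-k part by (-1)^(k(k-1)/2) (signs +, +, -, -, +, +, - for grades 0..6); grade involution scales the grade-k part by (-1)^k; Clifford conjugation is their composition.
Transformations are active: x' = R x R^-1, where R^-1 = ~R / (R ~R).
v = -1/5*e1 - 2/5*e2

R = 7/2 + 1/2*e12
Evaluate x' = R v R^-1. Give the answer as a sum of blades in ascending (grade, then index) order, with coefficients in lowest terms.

~R = 7/2 - 1/2*e12, and R ~R = 25/2, so R^-1 = ~R / (25/2).
R v = -9/10*e1 - 13/10*e2
Answer: -38/125*e1 - 41/125*e2


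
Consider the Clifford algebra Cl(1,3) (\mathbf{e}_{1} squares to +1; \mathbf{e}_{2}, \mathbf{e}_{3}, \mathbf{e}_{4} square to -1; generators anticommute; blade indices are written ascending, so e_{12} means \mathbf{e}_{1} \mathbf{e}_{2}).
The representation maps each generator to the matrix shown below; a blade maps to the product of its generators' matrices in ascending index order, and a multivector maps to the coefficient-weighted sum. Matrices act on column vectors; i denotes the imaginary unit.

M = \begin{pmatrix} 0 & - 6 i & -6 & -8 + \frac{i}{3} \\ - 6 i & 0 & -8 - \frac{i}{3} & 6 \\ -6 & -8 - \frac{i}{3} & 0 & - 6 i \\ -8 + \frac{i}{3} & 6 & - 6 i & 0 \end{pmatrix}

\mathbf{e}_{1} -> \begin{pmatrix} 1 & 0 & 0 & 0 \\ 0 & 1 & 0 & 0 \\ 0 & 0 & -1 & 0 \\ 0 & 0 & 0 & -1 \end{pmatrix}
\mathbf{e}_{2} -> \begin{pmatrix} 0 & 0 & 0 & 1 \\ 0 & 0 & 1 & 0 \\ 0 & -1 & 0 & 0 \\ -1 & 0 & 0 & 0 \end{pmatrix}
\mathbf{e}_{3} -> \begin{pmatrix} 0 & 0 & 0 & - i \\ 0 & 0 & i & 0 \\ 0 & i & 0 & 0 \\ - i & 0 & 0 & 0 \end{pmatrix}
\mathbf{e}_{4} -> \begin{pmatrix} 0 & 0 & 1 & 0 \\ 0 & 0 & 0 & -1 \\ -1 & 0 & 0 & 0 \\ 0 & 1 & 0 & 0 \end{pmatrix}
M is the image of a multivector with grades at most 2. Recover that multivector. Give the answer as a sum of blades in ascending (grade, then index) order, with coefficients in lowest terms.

Method: the blade images are trace-orthogonal — tr(rho(e_A) rho(e_B)^-1) = 4 if A = B and 0 otherwise — and rho(e_A)^-1 = (e_A)^2 * rho(e_A) with (e_A)^2 = +1 or -1, so the coefficient of e_A in the preimage is (e_A)^2 * tr(M rho(e_A))/4.
Nonzero projections over blades of grade <= 2: e_{3}: (e_{3})^2 = -1, tr(M rho(e_{3})) = \frac{4}{3}, coefficient -\frac{1}{3}; e_{12}: (e_{12})^2 = +1, tr(M rho(e_{12})) = -32, coefficient -8; e_{14}: (e_{14})^2 = +1, tr(M rho(e_{14})) = -24, coefficient -6; e_{34}: (e_{34})^2 = -1, tr(M rho(e_{34})) = -24, coefficient 6. Every other blade of grade <= 2 projects to 0.
Answer: -\frac{1}{3} e_{3} - 8 e_{12} - 6 e_{14} + 6 e_{34}


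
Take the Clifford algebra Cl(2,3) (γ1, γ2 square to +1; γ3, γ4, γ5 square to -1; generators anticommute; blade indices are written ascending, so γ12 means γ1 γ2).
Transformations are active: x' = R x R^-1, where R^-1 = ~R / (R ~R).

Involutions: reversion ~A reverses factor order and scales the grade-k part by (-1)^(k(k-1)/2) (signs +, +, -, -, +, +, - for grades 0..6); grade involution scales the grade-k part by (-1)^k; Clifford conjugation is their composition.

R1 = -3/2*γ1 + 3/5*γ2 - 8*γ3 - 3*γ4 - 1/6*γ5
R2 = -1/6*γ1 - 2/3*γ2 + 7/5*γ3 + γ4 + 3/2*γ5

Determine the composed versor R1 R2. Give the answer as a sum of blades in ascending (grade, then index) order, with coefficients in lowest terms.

Distribute over the terms of R1 (each basis-blade product reordered to ascending indices, repeated generators contracted through their squares):
(-3/2*γ1) R2 = 1/4 + γ12 - 21/10*γ13 - 3/2*γ14 - 9/4*γ15
(3/5*γ2) R2 = -2/5 + 1/10*γ12 + 21/25*γ23 + 3/5*γ24 + 9/10*γ25
(-8*γ3) R2 = 56/5 - 4/3*γ13 - 16/3*γ23 - 8*γ34 - 12*γ35
(-3*γ4) R2 = 3 - 1/2*γ14 - 2*γ24 + 21/5*γ34 - 9/2*γ45
(-1/6*γ5) R2 = 1/4 - 1/36*γ15 - 1/9*γ25 + 7/30*γ35 + 1/6*γ45
Summing the partial products and collecting blades:
Answer: 143/10 + 11/10*γ12 - 103/30*γ13 - 2*γ14 - 41/18*γ15 - 337/75*γ23 - 7/5*γ24 + 71/90*γ25 - 19/5*γ34 - 353/30*γ35 - 13/3*γ45


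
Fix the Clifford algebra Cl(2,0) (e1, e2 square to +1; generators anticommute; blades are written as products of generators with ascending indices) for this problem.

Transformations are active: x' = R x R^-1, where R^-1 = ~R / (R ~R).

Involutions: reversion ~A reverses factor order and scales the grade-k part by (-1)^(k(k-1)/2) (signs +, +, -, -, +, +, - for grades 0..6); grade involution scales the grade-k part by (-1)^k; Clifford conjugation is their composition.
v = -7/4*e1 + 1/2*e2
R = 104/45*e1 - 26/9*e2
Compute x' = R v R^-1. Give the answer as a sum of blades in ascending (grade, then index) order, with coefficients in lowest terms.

~R = 104/45*e1 - 26/9*e2, and R ~R = 27716/2025, so R^-1 = ~R / (27716/2025).
R v = -247/45 - 39/10*e1 e2
Answer: -17/164*e1 + 149/82*e2


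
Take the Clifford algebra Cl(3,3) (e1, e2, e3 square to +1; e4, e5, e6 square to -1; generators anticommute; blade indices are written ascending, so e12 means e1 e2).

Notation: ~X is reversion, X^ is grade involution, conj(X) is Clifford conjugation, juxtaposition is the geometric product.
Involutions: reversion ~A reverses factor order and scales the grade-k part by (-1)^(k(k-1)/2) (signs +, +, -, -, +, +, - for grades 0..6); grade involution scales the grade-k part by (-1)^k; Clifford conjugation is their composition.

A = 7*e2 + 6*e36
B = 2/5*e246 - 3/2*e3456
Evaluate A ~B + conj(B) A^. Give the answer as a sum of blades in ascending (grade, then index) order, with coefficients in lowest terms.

first term: -9*e45 - 14/5*e46 - 12/5*e234 - 21/2*e23456
second term: -9*e45 - 14/5*e46 - 12/5*e234 + 21/2*e23456
Answer: -18*e45 - 28/5*e46 - 24/5*e234


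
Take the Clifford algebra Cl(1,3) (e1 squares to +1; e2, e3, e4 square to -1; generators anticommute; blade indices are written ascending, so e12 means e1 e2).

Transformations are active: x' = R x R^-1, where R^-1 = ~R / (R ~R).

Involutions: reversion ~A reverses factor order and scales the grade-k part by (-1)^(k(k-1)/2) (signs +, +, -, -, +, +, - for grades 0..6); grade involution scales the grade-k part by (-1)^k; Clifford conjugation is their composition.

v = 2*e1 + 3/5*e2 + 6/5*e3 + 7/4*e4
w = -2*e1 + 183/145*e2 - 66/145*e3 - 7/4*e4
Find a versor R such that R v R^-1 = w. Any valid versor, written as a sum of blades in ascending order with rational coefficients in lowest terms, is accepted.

A norm check does it: q(v) = q(w) = -69/80, hence R = v + w = 54/29*e2 + 108/145*e3 realises the map — parallel part kept, (v - w)/2 negated, v carried to w.
Answer: 54/29*e2 + 108/145*e3


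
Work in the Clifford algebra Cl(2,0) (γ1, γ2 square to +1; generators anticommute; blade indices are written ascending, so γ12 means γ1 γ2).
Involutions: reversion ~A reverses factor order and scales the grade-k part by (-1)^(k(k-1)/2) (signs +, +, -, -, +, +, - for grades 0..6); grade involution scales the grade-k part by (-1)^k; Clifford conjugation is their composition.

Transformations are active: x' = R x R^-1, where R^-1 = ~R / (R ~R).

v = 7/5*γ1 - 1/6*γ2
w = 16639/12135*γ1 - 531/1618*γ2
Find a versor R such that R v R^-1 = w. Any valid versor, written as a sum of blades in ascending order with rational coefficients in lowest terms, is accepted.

Here q(v) = q(w) = 1789/900; the classical choice R = v + w = 33628/12135*γ1 - 1201/2427*γ2 then realises v -> w under the sandwich.
Answer: 33628/12135*γ1 - 1201/2427*γ2


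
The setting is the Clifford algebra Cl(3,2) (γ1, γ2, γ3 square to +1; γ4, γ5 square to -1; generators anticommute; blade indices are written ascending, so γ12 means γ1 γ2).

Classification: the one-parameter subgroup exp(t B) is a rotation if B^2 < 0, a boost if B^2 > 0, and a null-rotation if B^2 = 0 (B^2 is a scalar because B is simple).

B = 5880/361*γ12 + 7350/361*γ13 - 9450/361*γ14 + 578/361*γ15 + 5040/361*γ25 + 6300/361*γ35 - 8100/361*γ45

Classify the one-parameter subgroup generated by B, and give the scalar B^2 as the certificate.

B^2 term by term: the squares give (5880/361)^2*(γ12)^2 + (7350/361)^2*(γ13)^2 + (-9450/361)^2*(γ14)^2 + (578/361)^2*(γ15)^2 + (5040/361)^2*(γ25)^2 + (6300/361)^2*(γ35)^2 + (-8100/361)^2*(γ45)^2 = 34574400/130321*(-1) + 54022500/130321*(-1) + 89302500/130321*(+1) + 334084/130321*(+1) + 25401600/130321*(+1) + 39690000/130321*(+1) + 65610000/130321*(-1) = 4 (each basis 2-blade squares to minus the product of its generators' squares); cross terms between blades sharing an index anticommute and cancel; the commuting (index-disjoint) pairs give grade-4 terms 2*c*c'*(blade product), which cancel blade by blade — γ1235: 74088000/130321 - 74088000/130321 = 0; γ1245: -95256000/130321 + 95256000/130321 = 0; γ1345: -119070000/130321 + 119070000/130321 = 0 — confirming B is simple. So B^2 = 4.
Answer: boost, certificate B^2 = 4. The scalar 4 is the complete invariant here: its sign names the subgroup type.


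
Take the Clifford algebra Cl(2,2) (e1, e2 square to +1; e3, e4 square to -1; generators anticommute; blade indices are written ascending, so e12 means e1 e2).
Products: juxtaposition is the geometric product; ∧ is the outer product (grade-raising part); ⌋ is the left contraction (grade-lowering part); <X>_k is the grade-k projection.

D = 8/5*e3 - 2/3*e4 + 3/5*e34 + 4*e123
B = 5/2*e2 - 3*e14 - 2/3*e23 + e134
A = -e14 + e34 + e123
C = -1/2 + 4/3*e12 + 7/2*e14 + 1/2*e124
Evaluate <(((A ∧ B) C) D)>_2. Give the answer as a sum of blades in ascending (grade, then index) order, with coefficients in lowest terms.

step 1: 5/2*e124 + 5/2*e234 + 2/3*e1234
step 2: 5/4 - 35/4*e2 + 1/3*e3 - 10/3*e4 + 5/4*e13 + 7/3*e23 - 8/9*e34 + 35/4*e123 - 5/4*e124 - 10/3*e134 - 5/4*e234 - 1/3*e1234
step 3: 295/9 + 28/3*e1 - 479/60*e2 - 16/27*e3 - 101/90*e4 - 479/30*e12 + 295/9*e13 - 13/12*e14 - 89/6*e23 - 109/10*e24 + 31/36*e34 + 145/36*e123 - 1681/180*e124 - 5/6*e134 - 245/36*e234 + 19/2*e1234
step 4: -479/30*e12 + 295/9*e13 - 13/12*e14 - 89/6*e23 - 109/10*e24 + 31/36*e34
Answer: -479/30*e12 + 295/9*e13 - 13/12*e14 - 89/6*e23 - 109/10*e24 + 31/36*e34


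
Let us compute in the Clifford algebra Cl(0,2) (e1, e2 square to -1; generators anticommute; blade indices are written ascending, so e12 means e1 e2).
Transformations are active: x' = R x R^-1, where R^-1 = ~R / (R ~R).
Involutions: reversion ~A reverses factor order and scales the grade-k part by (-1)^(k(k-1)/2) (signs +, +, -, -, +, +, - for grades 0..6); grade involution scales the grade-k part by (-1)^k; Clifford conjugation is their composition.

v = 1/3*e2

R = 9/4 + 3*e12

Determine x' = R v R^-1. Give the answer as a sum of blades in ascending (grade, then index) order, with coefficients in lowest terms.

~R = 9/4 - 3*e12, and R ~R = 225/16, so R^-1 = ~R / (225/16).
R v = -e1 + 3/4*e2
Answer: -8/25*e1 - 7/75*e2


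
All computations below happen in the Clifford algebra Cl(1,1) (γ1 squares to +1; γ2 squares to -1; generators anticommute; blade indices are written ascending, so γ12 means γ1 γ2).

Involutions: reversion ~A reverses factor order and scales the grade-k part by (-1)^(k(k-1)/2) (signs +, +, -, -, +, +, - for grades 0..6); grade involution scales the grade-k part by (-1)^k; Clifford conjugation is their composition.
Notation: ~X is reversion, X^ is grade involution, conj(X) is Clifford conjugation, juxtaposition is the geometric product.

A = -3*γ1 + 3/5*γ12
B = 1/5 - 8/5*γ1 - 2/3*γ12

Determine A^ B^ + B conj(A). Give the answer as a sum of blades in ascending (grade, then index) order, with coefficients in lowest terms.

first term: 22/5 + 3/5*γ1 - 74/25*γ2 + 3/25*γ12
second term: -22/5 + 3/5*γ1 + 74/25*γ2 - 3/25*γ12
Answer: 6/5*γ1
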